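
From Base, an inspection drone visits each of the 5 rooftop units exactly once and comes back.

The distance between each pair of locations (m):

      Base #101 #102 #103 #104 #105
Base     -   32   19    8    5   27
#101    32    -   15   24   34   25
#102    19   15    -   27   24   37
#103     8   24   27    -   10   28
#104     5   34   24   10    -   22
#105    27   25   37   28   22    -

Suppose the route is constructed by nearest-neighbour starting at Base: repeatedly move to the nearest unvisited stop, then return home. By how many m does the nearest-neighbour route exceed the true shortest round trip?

Excess over optimum: 19 m.

From Base: #104=5, #103=8, #102=19, #105=27, #101=32 → choose #104 (5).
From #104: #103=10, #105=22, #102=24, #101=34 → choose #103 (10).
From #103: #101=24, #102=27, #105=28 → choose #101 (24).
From #101: #102=15, #105=25 → choose #102 (15).
From #102: #105=37 → choose #105 (37).
NN route Base → #104 → #103 → #101 → #102 → #105 → Base costs 118.
Optimal: Base → #102 → #101 → #105 → #104 → #103 → Base costs 99 (by enumerating all 60 distinct tours).
Excess = 118 − 99 = 19.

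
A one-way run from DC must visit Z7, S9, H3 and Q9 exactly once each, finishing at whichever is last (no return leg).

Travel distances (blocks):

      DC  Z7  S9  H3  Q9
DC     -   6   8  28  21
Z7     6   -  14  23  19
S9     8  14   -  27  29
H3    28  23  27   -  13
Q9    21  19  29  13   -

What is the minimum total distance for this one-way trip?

Minimum one-way distance = 54 blocks.

There are 4! = 24 possible orderings.
DC → Z7 → S9 → H3 → Q9: 6+14+27+13 = 60
DC → Z7 → S9 → Q9 → H3: 6+14+29+13 = 62
DC → Z7 → H3 → S9 → Q9: 6+23+27+29 = 85
DC → Z7 → H3 → Q9 → S9: 6+23+13+29 = 71
DC → Z7 → Q9 → S9 → H3: 6+19+29+27 = 81
DC → Z7 → Q9 → H3 → S9: 6+19+13+27 = 65
DC → S9 → Z7 → H3 → Q9: 8+14+23+13 = 58
DC → S9 → Z7 → Q9 → H3: 8+14+19+13 = 54
DC → S9 → H3 → Z7 → Q9: 8+27+23+19 = 77
DC → S9 → H3 → Q9 → Z7: 8+27+13+19 = 67
DC → S9 → Q9 → Z7 → H3: 8+29+19+23 = 79
DC → S9 → Q9 → H3 → Z7: 8+29+13+23 = 73
DC → H3 → Z7 → S9 → Q9: 28+23+14+29 = 94
DC → H3 → Z7 → Q9 → S9: 28+23+19+29 = 99
… (10 more)
The minimum is 54.
One shortest path: DC → S9 → Z7 → Q9 → H3.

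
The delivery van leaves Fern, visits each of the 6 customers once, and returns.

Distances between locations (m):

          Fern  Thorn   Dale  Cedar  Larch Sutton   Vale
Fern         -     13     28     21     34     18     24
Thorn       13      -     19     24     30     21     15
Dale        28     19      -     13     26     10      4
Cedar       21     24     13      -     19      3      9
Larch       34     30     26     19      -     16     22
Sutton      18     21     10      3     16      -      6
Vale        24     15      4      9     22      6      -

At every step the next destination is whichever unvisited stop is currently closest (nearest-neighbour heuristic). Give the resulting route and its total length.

From Fern: distances to unvisited — Thorn=13, Sutton=18, Cedar=21, Vale=24, Dale=28, Larch=34. Nearest is Thorn (13).
From Thorn: distances to unvisited — Vale=15, Dale=19, Sutton=21, Cedar=24, Larch=30. Nearest is Vale (15).
From Vale: distances to unvisited — Dale=4, Sutton=6, Cedar=9, Larch=22. Nearest is Dale (4).
From Dale: distances to unvisited — Sutton=10, Cedar=13, Larch=26. Nearest is Sutton (10).
From Sutton: distances to unvisited — Cedar=3, Larch=16. Nearest is Cedar (3).
From Cedar: distances to unvisited — Larch=19. Nearest is Larch (19).
Return Larch→Fern: 34.
Total = 13 + 15 + 4 + 10 + 3 + 19 + 34 = 98.

Total distance 98 m via the nearest-neighbour route Fern → Thorn → Vale → Dale → Sutton → Cedar → Larch → Fern.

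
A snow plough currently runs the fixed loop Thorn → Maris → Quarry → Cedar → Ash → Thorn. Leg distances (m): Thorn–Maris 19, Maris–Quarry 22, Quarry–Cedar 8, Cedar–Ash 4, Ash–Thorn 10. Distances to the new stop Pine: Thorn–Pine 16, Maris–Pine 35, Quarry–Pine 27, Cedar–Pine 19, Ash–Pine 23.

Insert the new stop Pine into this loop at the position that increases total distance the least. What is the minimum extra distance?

Minimum extra distance: 29 m, inserting Pine between Ash and Thorn.

Insertion cost between consecutive stops i–j is d(i,Pine) + d(Pine,j) − d(i,j):
  between Thorn and Maris: 16 + 35 − 19 = 32
  between Maris and Quarry: 35 + 27 − 22 = 40
  between Quarry and Cedar: 27 + 19 − 8 = 38
  between Cedar and Ash: 19 + 23 − 4 = 38
  between Ash and Thorn: 23 + 16 − 10 = 29
Cheapest insertion is between Ash and Thorn, adding 29.
New total = 63 + 29 = 92.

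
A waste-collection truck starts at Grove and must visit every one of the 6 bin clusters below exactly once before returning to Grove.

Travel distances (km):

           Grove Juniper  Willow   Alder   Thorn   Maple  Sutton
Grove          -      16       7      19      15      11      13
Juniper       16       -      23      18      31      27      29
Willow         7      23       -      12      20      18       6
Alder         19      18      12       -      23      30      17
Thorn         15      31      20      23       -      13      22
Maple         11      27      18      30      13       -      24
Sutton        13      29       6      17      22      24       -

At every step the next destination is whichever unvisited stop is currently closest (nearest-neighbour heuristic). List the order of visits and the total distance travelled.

Nearest-neighbour total = 103 km; route Grove → Willow → Sutton → Alder → Juniper → Maple → Thorn → Grove.

Grove → [Willow:7 / Maple:11 / Sutton:13 / Thorn:15 / Juniper:16 / Alder:19] → Willow (7)
Willow → [Sutton:6 / Alder:12 / Maple:18 / Thorn:20 / Juniper:23] → Sutton (6)
Sutton → [Alder:17 / Thorn:22 / Maple:24 / Juniper:29] → Alder (17)
Alder → [Juniper:18 / Thorn:23 / Maple:30] → Juniper (18)
Juniper → [Maple:27 / Thorn:31] → Maple (27)
Maple → [Thorn:13] → Thorn (13)
Return Thorn→Grove: 15.
Total = 7 + 6 + 17 + 18 + 27 + 13 + 15 = 103.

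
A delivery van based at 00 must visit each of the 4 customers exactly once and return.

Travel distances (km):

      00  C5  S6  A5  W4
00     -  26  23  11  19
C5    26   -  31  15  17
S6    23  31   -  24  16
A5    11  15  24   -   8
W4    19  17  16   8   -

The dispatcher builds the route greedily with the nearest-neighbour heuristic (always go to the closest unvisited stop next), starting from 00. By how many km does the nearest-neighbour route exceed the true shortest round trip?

00: A5=11, W4=19, S6=23, C5=26 ⇒ A5
A5: W4=8, C5=15, S6=24 ⇒ W4
W4: S6=16, C5=17 ⇒ S6
S6: C5=31 ⇒ C5
NN route 00 → A5 → W4 → S6 → C5 → 00 costs 92.
Optimal: 00 → S6 → W4 → C5 → A5 → 00 costs 82 (by enumerating all 12 distinct tours).
Excess = 92 − 82 = 10.

10 km longer than the optimal tour.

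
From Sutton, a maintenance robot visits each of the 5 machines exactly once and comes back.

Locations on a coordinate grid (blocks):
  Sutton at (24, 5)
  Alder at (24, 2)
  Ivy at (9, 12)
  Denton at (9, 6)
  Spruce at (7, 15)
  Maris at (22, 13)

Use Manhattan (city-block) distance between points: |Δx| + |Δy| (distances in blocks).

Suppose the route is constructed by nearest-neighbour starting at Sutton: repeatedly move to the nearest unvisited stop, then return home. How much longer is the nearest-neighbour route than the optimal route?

2 blocks longer than the optimal tour.

From Sutton: Alder=3, Maris=10, Denton=16, Ivy=22, Spruce=27 → choose Alder (3).
From Alder: Maris=13, Denton=19, Ivy=25, Spruce=30 → choose Maris (13).
From Maris: Ivy=14, Spruce=17, Denton=20 → choose Ivy (14).
From Ivy: Spruce=5, Denton=6 → choose Spruce (5).
From Spruce: Denton=11 → choose Denton (11).
NN route Sutton → Alder → Maris → Ivy → Spruce → Denton → Sutton costs 62.
Optimal: Sutton → Alder → Denton → Ivy → Spruce → Maris → Sutton costs 60 (by enumerating all 60 distinct tours).
Excess = 62 − 60 = 2.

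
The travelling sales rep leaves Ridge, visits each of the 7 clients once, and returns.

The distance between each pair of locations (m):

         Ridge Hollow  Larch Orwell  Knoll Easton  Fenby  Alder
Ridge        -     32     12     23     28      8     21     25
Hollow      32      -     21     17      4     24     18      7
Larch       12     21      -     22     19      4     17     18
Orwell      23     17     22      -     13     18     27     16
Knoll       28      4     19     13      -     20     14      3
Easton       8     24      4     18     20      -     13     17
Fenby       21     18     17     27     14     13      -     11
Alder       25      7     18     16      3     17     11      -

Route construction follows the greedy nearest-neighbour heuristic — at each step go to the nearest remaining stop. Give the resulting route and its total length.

From Ridge: distances to unvisited — Easton=8, Larch=12, Fenby=21, Orwell=23, Alder=25, Knoll=28, Hollow=32. Nearest is Easton (8).
From Easton: distances to unvisited — Larch=4, Fenby=13, Alder=17, Orwell=18, Knoll=20, Hollow=24. Nearest is Larch (4).
From Larch: distances to unvisited — Fenby=17, Alder=18, Knoll=19, Hollow=21, Orwell=22. Nearest is Fenby (17).
From Fenby: distances to unvisited — Alder=11, Knoll=14, Hollow=18, Orwell=27. Nearest is Alder (11).
From Alder: distances to unvisited — Knoll=3, Hollow=7, Orwell=16. Nearest is Knoll (3).
From Knoll: distances to unvisited — Hollow=4, Orwell=13. Nearest is Hollow (4).
From Hollow: distances to unvisited — Orwell=17. Nearest is Orwell (17).
Return Orwell→Ridge: 23.
Total = 8 + 4 + 17 + 11 + 3 + 4 + 17 + 23 = 87.

87 m along Ridge → Easton → Larch → Fenby → Alder → Knoll → Hollow → Orwell → Ridge.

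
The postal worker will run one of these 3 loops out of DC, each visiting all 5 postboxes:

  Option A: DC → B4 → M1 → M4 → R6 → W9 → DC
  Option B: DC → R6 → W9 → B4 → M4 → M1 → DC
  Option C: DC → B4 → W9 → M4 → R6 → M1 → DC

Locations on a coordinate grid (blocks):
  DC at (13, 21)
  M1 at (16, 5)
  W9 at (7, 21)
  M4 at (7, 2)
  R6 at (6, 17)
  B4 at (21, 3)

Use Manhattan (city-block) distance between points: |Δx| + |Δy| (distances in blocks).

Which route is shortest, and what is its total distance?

72 blocks — Option A is the shortest.

Option A: 26 + 7 + 12 + 16 + 5 + 6 = 72
Option B: 11 + 5 + 32 + 15 + 12 + 19 = 94
Option C: 26 + 32 + 19 + 16 + 22 + 19 = 134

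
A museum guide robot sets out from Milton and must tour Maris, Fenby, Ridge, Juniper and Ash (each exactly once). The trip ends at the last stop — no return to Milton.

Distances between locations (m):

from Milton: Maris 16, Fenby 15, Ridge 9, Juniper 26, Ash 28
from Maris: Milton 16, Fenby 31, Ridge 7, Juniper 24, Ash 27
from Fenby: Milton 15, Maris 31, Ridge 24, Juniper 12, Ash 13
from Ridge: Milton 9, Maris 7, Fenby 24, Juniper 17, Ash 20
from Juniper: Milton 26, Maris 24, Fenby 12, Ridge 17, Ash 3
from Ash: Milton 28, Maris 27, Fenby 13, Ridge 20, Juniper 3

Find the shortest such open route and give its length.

Minimum one-way distance = 55 m.

There are 5! = 120 possible orderings.
Milton - Maris - Fenby - Ridge - Juniper - Ash: 16+31+24+17+3 = 91
Milton - Maris - Fenby - Ridge - Ash - Juniper: 16+31+24+20+3 = 94
Milton - Maris - Fenby - Juniper - Ridge - Ash: 16+31+12+17+20 = 96
Milton - Maris - Fenby - Juniper - Ash - Ridge: 16+31+12+3+20 = 82
Milton - Maris - Fenby - Ash - Ridge - Juniper: 16+31+13+20+17 = 97
Milton - Maris - Fenby - Ash - Juniper - Ridge: 16+31+13+3+17 = 80
Milton - Maris - Ridge - Fenby - Juniper - Ash: 16+7+24+12+3 = 62
Milton - Maris - Ridge - Fenby - Ash - Juniper: 16+7+24+13+3 = 63
Milton - Maris - Ridge - Juniper - Fenby - Ash: 16+7+17+12+13 = 65
Milton - Maris - Ridge - Juniper - Ash - Fenby: 16+7+17+3+13 = 56
Milton - Maris - Ridge - Ash - Fenby - Juniper: 16+7+20+13+12 = 68
Milton - Maris - Ridge - Ash - Juniper - Fenby: 16+7+20+3+12 = 58
Milton - Maris - Juniper - Fenby - Ridge - Ash: 16+24+12+24+20 = 96
Milton - Maris - Juniper - Fenby - Ash - Ridge: 16+24+12+13+20 = 85
… (106 more)
Milton - Fenby - Ash - Juniper - Ridge - Maris: 15+13+3+17+7 = 55  ← best
The minimum is 55.
One shortest path: Milton → Fenby → Ash → Juniper → Ridge → Maris.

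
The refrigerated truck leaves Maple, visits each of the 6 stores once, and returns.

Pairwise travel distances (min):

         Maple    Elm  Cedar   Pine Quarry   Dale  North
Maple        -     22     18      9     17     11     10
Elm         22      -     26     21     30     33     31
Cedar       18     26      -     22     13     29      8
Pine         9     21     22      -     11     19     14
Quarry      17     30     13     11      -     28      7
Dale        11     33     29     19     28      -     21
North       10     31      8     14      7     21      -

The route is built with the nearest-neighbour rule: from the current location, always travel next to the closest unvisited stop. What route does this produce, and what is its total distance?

From Maple: distances to unvisited — Pine=9, North=10, Dale=11, Quarry=17, Cedar=18, Elm=22. Nearest is Pine (9).
From Pine: distances to unvisited — Quarry=11, North=14, Dale=19, Elm=21, Cedar=22. Nearest is Quarry (11).
From Quarry: distances to unvisited — North=7, Cedar=13, Dale=28, Elm=30. Nearest is North (7).
From North: distances to unvisited — Cedar=8, Dale=21, Elm=31. Nearest is Cedar (8).
From Cedar: distances to unvisited — Elm=26, Dale=29. Nearest is Elm (26).
From Elm: distances to unvisited — Dale=33. Nearest is Dale (33).
Return Dale→Maple: 11.
Total = 9 + 11 + 7 + 8 + 26 + 33 + 11 = 105.

Total distance 105 min via the nearest-neighbour route Maple → Pine → Quarry → North → Cedar → Elm → Dale → Maple.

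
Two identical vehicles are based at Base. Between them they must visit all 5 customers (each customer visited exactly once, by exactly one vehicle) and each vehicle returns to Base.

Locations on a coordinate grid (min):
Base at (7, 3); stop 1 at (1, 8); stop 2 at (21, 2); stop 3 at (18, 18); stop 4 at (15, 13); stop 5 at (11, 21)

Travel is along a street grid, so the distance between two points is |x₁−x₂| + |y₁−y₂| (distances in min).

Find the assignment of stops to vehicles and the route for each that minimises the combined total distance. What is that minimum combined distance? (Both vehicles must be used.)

94 min — the smallest possible combined total.

Check every non-empty split of the stops between the two vehicles; for each half take its own optimal tour:
  {stop 1} + {stop 2, stop 3, stop 4, stop 5}: 22 + 72 = 94
  {stop 2} + {stop 1, stop 3, stop 4, stop 5}: 30 + 70 = 100
  {stop 1, stop 2} + {stop 3, stop 4, stop 5}: 52 + 58 = 110
  {stop 3} + {stop 1, stop 2, stop 4, stop 5}: 52 + 78 = 130
  {stop 1, stop 3} + {stop 2, stop 4, stop 5}: 64 + 66 = 130
  {stop 2, stop 3} + {stop 1, stop 4, stop 5}: 60 + 64 = 124
  … (15 splits in total)
Best: vehicle 1 Base → stop 1 → Base = 22; vehicle 2 Base → stop 2 → stop 4 → stop 3 → stop 5 → Base = 72; combined 94.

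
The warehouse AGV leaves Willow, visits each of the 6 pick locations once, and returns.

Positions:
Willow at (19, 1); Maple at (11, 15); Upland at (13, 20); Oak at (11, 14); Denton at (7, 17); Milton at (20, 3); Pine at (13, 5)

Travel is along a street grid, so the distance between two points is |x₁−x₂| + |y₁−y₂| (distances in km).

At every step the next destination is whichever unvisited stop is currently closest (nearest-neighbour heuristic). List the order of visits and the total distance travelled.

Willow → [Milton:3 / Pine:10 / Oak:21 / Maple:22 / Upland:25 / Denton:28] → Milton (3)
Milton → [Pine:9 / Oak:20 / Maple:21 / Upland:24 / Denton:27] → Pine (9)
Pine → [Oak:11 / Maple:12 / Upland:15 / Denton:18] → Oak (11)
Oak → [Maple:1 / Denton:7 / Upland:8] → Maple (1)
Maple → [Denton:6 / Upland:7] → Denton (6)
Denton → [Upland:9] → Upland (9)
Return Upland→Willow: 25.
Total = 3 + 9 + 11 + 1 + 6 + 9 + 25 = 64.

64 km along Willow → Milton → Pine → Oak → Maple → Denton → Upland → Willow.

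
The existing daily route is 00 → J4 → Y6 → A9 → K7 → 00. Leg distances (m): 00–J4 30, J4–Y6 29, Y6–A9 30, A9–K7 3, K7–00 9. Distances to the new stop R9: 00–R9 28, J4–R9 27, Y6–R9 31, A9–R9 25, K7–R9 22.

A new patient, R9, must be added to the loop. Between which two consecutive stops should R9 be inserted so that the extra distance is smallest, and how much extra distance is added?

Insertion cost between consecutive stops i–j is d(i,R9) + d(R9,j) − d(i,j):
  between 00 and J4: 28 + 27 − 30 = 25
  between J4 and Y6: 27 + 31 − 29 = 29
  between Y6 and A9: 31 + 25 − 30 = 26
  between A9 and K7: 25 + 22 − 3 = 44
  between K7 and 00: 22 + 28 − 9 = 41
Cheapest insertion is between 00 and J4, adding 25.
New total = 101 + 25 = 126.

+25 m — insert R9 between 00 and J4.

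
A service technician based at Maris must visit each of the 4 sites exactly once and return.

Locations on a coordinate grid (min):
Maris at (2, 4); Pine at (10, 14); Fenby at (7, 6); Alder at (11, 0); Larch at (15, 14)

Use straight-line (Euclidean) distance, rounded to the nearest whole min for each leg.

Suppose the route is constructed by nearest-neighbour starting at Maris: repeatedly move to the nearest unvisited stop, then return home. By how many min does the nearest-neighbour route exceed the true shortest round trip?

Excess over optimum: 3 min.

From Maris: Fenby=5, Alder=10, Pine=13, Larch=16 → choose Fenby (5).
From Fenby: Alder=7, Pine=9, Larch=11 → choose Alder (7).
From Alder: Pine=14, Larch=15 → choose Pine (14).
From Pine: Larch=5 → choose Larch (5).
NN route Maris → Fenby → Alder → Pine → Larch → Maris costs 47.
Optimal: Maris → Fenby → Pine → Larch → Alder → Maris costs 44 (by enumerating all 12 distinct tours).
Excess = 47 − 44 = 3.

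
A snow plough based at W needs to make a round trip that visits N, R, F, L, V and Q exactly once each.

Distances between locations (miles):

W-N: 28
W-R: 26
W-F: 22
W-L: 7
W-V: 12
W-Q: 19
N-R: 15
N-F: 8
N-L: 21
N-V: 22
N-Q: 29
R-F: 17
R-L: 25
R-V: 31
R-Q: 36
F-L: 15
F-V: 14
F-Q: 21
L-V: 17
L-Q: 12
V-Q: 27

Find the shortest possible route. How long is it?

Shortest round trip = 104 miles.

There are 360 distinct closed tours to check (reversals are equivalent).
W→N→R→F→L→V→Q→W: 28+15+17+15+17+27+19 = 138
W→N→R→F→L→Q→V→W: 28+15+17+15+12+27+12 = 126
W→N→R→F→V→L→Q→W: 28+15+17+14+17+12+19 = 122
W→N→R→F→V→Q→L→W: 28+15+17+14+27+12+7 = 120
W→N→R→F→Q→L→V→W: 28+15+17+21+12+17+12 = 122
W→N→R→F→Q→V→L→W: 28+15+17+21+27+17+7 = 132
W→N→R→L→F→V→Q→W: 28+15+25+15+14+27+19 = 143
W→N→R→L→F→Q→V→W: 28+15+25+15+21+27+12 = 143
… (352 more)
W→L→Q→R→N→F→V→W: 7+12+36+15+8+14+12 = 104  ← best
The minimum is 104.
One optimal route: W → L → Q → R → N → F → V → W (or its reverse).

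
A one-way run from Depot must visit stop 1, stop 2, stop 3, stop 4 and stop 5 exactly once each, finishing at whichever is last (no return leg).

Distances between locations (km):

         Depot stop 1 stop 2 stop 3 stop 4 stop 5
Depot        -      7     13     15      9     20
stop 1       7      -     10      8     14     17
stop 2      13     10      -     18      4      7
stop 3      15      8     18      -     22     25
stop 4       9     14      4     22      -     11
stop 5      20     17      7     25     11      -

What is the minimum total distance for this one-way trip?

There are 5! = 120 possible orderings.
Depot → stop 1 → stop 2 → stop 3 → stop 4 → stop 5: 7+10+18+22+11 = 68
Depot → stop 1 → stop 2 → stop 3 → stop 5 → stop 4: 7+10+18+25+11 = 71
Depot → stop 1 → stop 2 → stop 4 → stop 3 → stop 5: 7+10+4+22+25 = 68
Depot → stop 1 → stop 2 → stop 4 → stop 5 → stop 3: 7+10+4+11+25 = 57
Depot → stop 1 → stop 2 → stop 5 → stop 3 → stop 4: 7+10+7+25+22 = 71
Depot → stop 1 → stop 2 → stop 5 → stop 4 → stop 3: 7+10+7+11+22 = 57
Depot → stop 1 → stop 3 → stop 2 → stop 4 → stop 5: 7+8+18+4+11 = 48
Depot → stop 1 → stop 3 → stop 2 → stop 5 → stop 4: 7+8+18+7+11 = 51
Depot → stop 1 → stop 3 → stop 4 → stop 2 → stop 5: 7+8+22+4+7 = 48
Depot → stop 1 → stop 3 → stop 4 → stop 5 → stop 2: 7+8+22+11+7 = 55
Depot → stop 1 → stop 3 → stop 5 → stop 2 → stop 4: 7+8+25+7+4 = 51
Depot → stop 1 → stop 3 → stop 5 → stop 4 → stop 2: 7+8+25+11+4 = 55
Depot → stop 1 → stop 4 → stop 2 → stop 3 → stop 5: 7+14+4+18+25 = 68
Depot → stop 1 → stop 4 → stop 2 → stop 5 → stop 3: 7+14+4+7+25 = 57
… (106 more)
Depot → stop 4 → stop 2 → stop 5 → stop 1 → stop 3: 9+4+7+17+8 = 45  ← best
The minimum is 45.
One shortest path: Depot → stop 4 → stop 2 → stop 5 → stop 1 → stop 3.

Shortest open route: 45 km.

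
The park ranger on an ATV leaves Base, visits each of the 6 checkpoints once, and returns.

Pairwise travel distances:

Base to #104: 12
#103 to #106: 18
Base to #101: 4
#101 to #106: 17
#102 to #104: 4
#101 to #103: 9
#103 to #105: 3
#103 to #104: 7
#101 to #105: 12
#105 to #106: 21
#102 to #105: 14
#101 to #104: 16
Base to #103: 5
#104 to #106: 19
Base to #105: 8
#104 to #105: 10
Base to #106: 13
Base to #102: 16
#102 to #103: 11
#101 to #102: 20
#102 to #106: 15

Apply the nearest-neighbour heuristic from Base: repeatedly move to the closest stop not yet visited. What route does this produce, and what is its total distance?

Base → [#101:4 / #103:5 / #105:8 / #104:12 / #106:13 / #102:16] → #101 (4)
#101 → [#103:9 / #105:12 / #104:16 / #106:17 / #102:20] → #103 (9)
#103 → [#105:3 / #104:7 / #102:11 / #106:18] → #105 (3)
#105 → [#104:10 / #102:14 / #106:21] → #104 (10)
#104 → [#102:4 / #106:19] → #102 (4)
#102 → [#106:15] → #106 (15)
Return #106→Base: 13.
Total = 4 + 9 + 3 + 10 + 4 + 15 + 13 = 58.

Total distance 58 via the nearest-neighbour route Base → #101 → #103 → #105 → #104 → #102 → #106 → Base.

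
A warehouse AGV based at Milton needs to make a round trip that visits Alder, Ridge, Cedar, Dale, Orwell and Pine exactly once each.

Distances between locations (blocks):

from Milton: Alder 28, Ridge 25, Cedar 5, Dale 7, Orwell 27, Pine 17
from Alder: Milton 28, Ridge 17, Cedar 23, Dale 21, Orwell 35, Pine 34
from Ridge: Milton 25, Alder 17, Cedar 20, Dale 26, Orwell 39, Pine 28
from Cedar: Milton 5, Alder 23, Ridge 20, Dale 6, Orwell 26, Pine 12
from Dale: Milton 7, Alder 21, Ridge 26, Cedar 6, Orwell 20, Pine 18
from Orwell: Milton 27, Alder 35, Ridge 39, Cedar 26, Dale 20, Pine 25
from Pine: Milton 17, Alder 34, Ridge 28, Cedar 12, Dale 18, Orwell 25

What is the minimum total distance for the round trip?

With 6 stops there are 6!/2 = 360 distinct round trips (a route and its reverse cost the same).
Milton→Alder→Ridge→Cedar→Dale→Orwell→Pine→Milton: 28+17+20+6+20+25+17 = 133
Milton→Alder→Ridge→Cedar→Dale→Pine→Orwell→Milton: 28+17+20+6+18+25+27 = 141
Milton→Alder→Ridge→Cedar→Orwell→Dale→Pine→Milton: 28+17+20+26+20+18+17 = 146
Milton→Alder→Ridge→Cedar→Orwell→Pine→Dale→Milton: 28+17+20+26+25+18+7 = 141
Milton→Alder→Ridge→Cedar→Pine→Dale→Orwell→Milton: 28+17+20+12+18+20+27 = 142
Milton→Alder→Ridge→Cedar→Pine→Orwell→Dale→Milton: 28+17+20+12+25+20+7 = 129
Milton→Alder→Ridge→Dale→Cedar→Orwell→Pine→Milton: 28+17+26+6+26+25+17 = 145
Milton→Alder→Ridge→Dale→Cedar→Pine→Orwell→Milton: 28+17+26+6+12+25+27 = 141
… (352 more)
Milton→Cedar→Pine→Ridge→Alder→Orwell→Dale→Milton: 5+12+28+17+35+20+7 = 124  ← best
The minimum is 124.
One optimal route: Milton → Cedar → Pine → Ridge → Alder → Orwell → Dale → Milton (or its reverse).

Shortest round trip = 124 blocks.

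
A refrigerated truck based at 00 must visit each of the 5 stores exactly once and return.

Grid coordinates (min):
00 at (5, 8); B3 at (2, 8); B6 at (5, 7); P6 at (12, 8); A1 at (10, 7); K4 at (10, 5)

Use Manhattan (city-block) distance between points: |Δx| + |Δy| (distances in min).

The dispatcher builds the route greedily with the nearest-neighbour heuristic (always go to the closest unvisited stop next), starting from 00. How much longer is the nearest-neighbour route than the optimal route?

The nearest-neighbour route is 2 min longer than optimal.

From 00: B6=1, B3=3, A1=6, P6=7, K4=8 → choose B6 (1).
From B6: B3=4, A1=5, K4=7, P6=8 → choose B3 (4).
From B3: A1=9, P6=10, K4=11 → choose A1 (9).
From A1: K4=2, P6=3 → choose K4 (2).
From K4: P6=5 → choose P6 (5).
NN route 00 → B6 → B3 → A1 → K4 → P6 → 00 costs 28.
Optimal: 00 → B3 → B6 → A1 → K4 → P6 → 00 costs 26 (by enumerating all 60 distinct tours).
Excess = 28 − 26 = 2.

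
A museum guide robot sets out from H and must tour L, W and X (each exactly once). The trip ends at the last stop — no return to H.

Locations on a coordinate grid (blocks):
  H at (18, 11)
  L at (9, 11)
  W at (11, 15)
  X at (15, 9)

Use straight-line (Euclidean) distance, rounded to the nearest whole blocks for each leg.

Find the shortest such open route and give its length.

Minimum one-way distance = 14 blocks.

There are 3! = 6 possible orderings.
H - L - W - X: 9+4+7 = 20
H - L - X - W: 9+6+7 = 22
H - W - L - X: 8+4+6 = 18
H - W - X - L: 8+7+6 = 21
H - X - L - W: 4+6+4 = 14
H - X - W - L: 4+7+4 = 15
The minimum is 14.
One shortest path: H → X → L → W.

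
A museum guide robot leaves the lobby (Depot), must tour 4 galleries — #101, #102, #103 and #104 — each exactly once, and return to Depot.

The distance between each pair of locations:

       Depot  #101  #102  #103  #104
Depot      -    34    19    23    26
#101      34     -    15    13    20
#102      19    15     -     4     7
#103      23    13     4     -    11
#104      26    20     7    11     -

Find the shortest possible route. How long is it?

Shortest round trip = 82.

There are 12 distinct closed tours to check (reversals are equivalent).
Depot → #101 → #102 → #103 → #104 → Depot: 34+15+4+11+26 = 90
Depot → #101 → #102 → #104 → #103 → Depot: 34+15+7+11+23 = 90
Depot → #101 → #103 → #102 → #104 → Depot: 34+13+4+7+26 = 84
Depot → #101 → #103 → #104 → #102 → Depot: 34+13+11+7+19 = 84
Depot → #101 → #104 → #102 → #103 → Depot: 34+20+7+4+23 = 88
Depot → #101 → #104 → #103 → #102 → Depot: 34+20+11+4+19 = 88
Depot → #102 → #101 → #103 → #104 → Depot: 19+15+13+11+26 = 84
Depot → #102 → #101 → #104 → #103 → Depot: 19+15+20+11+23 = 88
Depot → #102 → #103 → #101 → #104 → Depot: 19+4+13+20+26 = 82
Depot → #102 → #104 → #101 → #103 → Depot: 19+7+20+13+23 = 82
Depot → #103 → #101 → #102 → #104 → Depot: 23+13+15+7+26 = 84
Depot → #103 → #102 → #101 → #104 → Depot: 23+4+15+20+26 = 88
The minimum is 82.
One optimal route: Depot → #102 → #103 → #101 → #104 → Depot (or its reverse).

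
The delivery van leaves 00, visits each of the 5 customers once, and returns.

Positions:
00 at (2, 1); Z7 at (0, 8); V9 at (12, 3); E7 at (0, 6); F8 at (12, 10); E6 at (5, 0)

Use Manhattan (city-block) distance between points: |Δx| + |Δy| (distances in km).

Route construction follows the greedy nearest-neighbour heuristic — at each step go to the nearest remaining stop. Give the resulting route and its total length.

At 00 the remaining stops are E6 4, E7 7, Z7 9, V9 12, F8 19; go to E6.
At E6 the remaining stops are V9 10, E7 11, Z7 13, F8 17; go to V9.
At V9 the remaining stops are F8 7, E7 15, Z7 17; go to F8.
At F8 the remaining stops are Z7 14, E7 16; go to Z7.
At Z7 the remaining stops are E7 2; go to E7.
Return E7→00: 7.
Total = 4 + 10 + 7 + 14 + 2 + 7 = 44.

Total distance 44 km via the nearest-neighbour route 00 → E6 → V9 → F8 → Z7 → E7 → 00.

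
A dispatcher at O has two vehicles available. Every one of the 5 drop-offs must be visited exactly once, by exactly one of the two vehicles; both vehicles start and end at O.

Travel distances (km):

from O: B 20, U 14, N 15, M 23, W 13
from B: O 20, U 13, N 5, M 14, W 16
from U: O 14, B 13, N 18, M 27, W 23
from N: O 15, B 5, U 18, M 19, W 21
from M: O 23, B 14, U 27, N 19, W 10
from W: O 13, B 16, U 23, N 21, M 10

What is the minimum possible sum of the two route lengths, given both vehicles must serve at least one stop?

Minimum combined distance: 85 km.

Try each way of splitting the stops between the two vehicles (each non-empty) and, for each split, find the best tour for each vehicle:
  {B} + {U, N, M, W}: 40 + 74 = 114
  {U} + {B, N, M, W}: 28 + 57 = 85
  {B, U} + {N, M, W}: 47 + 57 = 104
  {N} + {B, U, M, W}: 30 + 64 = 94
  {B, N} + {U, M, W}: 40 + 64 = 104
  {U, N} + {B, M, W}: 47 + 57 = 104
  … (15 splits in total)
Best: vehicle 1 O → U → O = 28; vehicle 2 O → N → B → M → W → O = 57; combined 85.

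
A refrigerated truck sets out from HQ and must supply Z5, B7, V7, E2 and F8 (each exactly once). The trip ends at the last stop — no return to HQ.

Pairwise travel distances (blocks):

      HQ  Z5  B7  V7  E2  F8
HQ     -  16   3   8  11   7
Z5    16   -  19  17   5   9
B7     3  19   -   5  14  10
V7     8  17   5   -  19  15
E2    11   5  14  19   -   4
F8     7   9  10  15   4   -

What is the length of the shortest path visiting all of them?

32 blocks — the minimum one-way total.

There are 5! = 120 possible orderings.
HQ → Z5 → B7 → V7 → E2 → F8: 16+19+5+19+4 = 63
HQ → Z5 → B7 → V7 → F8 → E2: 16+19+5+15+4 = 59
HQ → Z5 → B7 → E2 → V7 → F8: 16+19+14+19+15 = 83
HQ → Z5 → B7 → E2 → F8 → V7: 16+19+14+4+15 = 68
HQ → Z5 → B7 → F8 → V7 → E2: 16+19+10+15+19 = 79
HQ → Z5 → B7 → F8 → E2 → V7: 16+19+10+4+19 = 68
HQ → Z5 → V7 → B7 → E2 → F8: 16+17+5+14+4 = 56
HQ → Z5 → V7 → B7 → F8 → E2: 16+17+5+10+4 = 52
HQ → Z5 → V7 → E2 → B7 → F8: 16+17+19+14+10 = 76
HQ → Z5 → V7 → E2 → F8 → B7: 16+17+19+4+10 = 66
HQ → Z5 → V7 → F8 → B7 → E2: 16+17+15+10+14 = 72
HQ → Z5 → V7 → F8 → E2 → B7: 16+17+15+4+14 = 66
HQ → Z5 → E2 → B7 → V7 → F8: 16+5+14+5+15 = 55
HQ → Z5 → E2 → B7 → F8 → V7: 16+5+14+10+15 = 60
… (106 more)
HQ → B7 → V7 → F8 → E2 → Z5: 3+5+15+4+5 = 32  ← best
The minimum is 32.
One shortest path: HQ → B7 → V7 → F8 → E2 → Z5.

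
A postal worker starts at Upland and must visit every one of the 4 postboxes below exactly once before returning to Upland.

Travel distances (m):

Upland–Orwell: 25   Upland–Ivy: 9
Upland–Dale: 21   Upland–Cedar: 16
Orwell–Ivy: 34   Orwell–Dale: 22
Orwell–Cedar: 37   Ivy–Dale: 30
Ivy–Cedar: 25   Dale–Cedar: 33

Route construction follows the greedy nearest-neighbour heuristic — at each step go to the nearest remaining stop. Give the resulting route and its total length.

Nearest-neighbour total = 114 m; route Upland → Ivy → Cedar → Dale → Orwell → Upland.

At Upland the remaining stops are Ivy 9, Cedar 16, Dale 21, Orwell 25; go to Ivy.
At Ivy the remaining stops are Cedar 25, Dale 30, Orwell 34; go to Cedar.
At Cedar the remaining stops are Dale 33, Orwell 37; go to Dale.
At Dale the remaining stops are Orwell 22; go to Orwell.
Return Orwell→Upland: 25.
Total = 9 + 25 + 33 + 22 + 25 = 114.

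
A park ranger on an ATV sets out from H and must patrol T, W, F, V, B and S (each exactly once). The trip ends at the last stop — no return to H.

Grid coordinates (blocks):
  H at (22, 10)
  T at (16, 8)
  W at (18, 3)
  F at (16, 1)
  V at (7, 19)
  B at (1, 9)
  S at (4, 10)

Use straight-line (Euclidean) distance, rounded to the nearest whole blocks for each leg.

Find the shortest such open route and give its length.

Minimum one-way distance = 43 blocks.

There are 6! = 720 possible orderings.
H → T → W → F → V → B → S: 6+5+3+20+12+3 = 49
H → T → W → F → V → S → B: 6+5+3+20+9+3 = 46
H → T → W → F → B → V → S: 6+5+3+17+12+9 = 52
H → T → W → F → B → S → V: 6+5+3+17+3+9 = 43
H → T → W → F → S → V → B: 6+5+3+15+9+12 = 50
H → T → W → F → S → B → V: 6+5+3+15+3+12 = 44
H → T → W → V → F → B → S: 6+5+19+20+17+3 = 70
H → T → W → V → F → S → B: 6+5+19+20+15+3 = 68
… (712 more)
The minimum is 43.
One shortest path: H → T → W → F → B → S → V.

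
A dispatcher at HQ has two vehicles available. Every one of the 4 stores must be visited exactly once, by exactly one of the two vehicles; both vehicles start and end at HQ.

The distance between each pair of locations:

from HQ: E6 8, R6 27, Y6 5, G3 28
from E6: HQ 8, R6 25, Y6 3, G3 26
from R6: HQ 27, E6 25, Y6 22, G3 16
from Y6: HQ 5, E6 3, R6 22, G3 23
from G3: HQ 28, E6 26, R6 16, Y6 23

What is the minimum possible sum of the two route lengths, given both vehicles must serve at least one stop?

Check every non-empty split of the stops between the two vehicles; for each half take its own optimal tour:
  {E6} + {R6, Y6, G3}: 16 + 71 = 87
  {R6} + {E6, Y6, G3}: 54 + 62 = 116
  {E6, R6} + {Y6, G3}: 60 + 56 = 116
  {Y6} + {E6, R6, G3}: 10 + 77 = 87
  {E6, Y6} + {R6, G3}: 16 + 71 = 87
  {R6, Y6} + {E6, G3}: 54 + 62 = 116
  … (7 splits in total)
Best: vehicle 1 HQ → E6 → HQ = 16; vehicle 2 HQ → R6 → G3 → Y6 → HQ = 71; combined 87.

87 — the smallest possible combined total.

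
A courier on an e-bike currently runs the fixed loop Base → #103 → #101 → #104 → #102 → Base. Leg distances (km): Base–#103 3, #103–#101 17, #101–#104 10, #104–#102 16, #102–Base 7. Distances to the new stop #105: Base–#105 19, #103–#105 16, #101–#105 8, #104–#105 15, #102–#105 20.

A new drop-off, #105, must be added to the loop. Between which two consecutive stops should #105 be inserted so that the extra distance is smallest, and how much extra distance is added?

Adding 7 km by placing #105 on the #103–#101 leg.

Insertion cost between consecutive stops i–j is d(i,#105) + d(#105,j) − d(i,j):
  between Base and #103: 19 + 16 − 3 = 32
  between #103 and #101: 16 + 8 − 17 = 7
  between #101 and #104: 8 + 15 − 10 = 13
  between #104 and #102: 15 + 20 − 16 = 19
  between #102 and Base: 20 + 19 − 7 = 32
Cheapest insertion is between #103 and #101, adding 7.
New total = 53 + 7 = 60.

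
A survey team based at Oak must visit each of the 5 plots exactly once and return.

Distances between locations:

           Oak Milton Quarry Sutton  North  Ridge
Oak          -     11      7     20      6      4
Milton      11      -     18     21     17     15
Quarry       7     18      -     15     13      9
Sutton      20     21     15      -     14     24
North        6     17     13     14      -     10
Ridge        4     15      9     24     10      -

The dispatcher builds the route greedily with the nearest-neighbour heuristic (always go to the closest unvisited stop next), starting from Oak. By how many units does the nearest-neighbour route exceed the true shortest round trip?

Oak: Ridge=4, North=6, Quarry=7, Milton=11, Sutton=20 ⇒ Ridge
Ridge: Quarry=9, North=10, Milton=15, Sutton=24 ⇒ Quarry
Quarry: North=13, Sutton=15, Milton=18 ⇒ North
North: Sutton=14, Milton=17 ⇒ Sutton
Sutton: Milton=21 ⇒ Milton
NN route Oak → Ridge → Quarry → North → Sutton → Milton → Oak costs 72.
Optimal: Oak → Milton → North → Sutton → Quarry → Ridge → Oak costs 70 (by enumerating all 60 distinct tours).
Excess = 72 − 70 = 2.

2 longer than the optimal tour.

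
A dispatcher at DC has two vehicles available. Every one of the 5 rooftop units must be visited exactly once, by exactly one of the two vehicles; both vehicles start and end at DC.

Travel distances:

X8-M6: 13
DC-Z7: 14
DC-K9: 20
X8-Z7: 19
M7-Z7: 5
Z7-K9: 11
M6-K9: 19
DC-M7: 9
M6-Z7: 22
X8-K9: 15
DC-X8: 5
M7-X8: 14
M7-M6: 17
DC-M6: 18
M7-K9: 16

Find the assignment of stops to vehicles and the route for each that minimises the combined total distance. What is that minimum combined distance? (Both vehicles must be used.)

Try each way of splitting the stops between the two vehicles (each non-empty) and, for each split, find the best tour for each vehicle:
  {M7} + {X8, M6, Z7, K9}: 18 + 62 = 80
  {X8} + {M7, M6, Z7, K9}: 10 + 62 = 72
  {M7, X8} + {M6, Z7, K9}: 28 + 62 = 90
  {M6} + {M7, X8, Z7, K9}: 36 + 45 = 81
  {M7, M6} + {X8, Z7, K9}: 44 + 45 = 89
  {X8, M6} + {M7, Z7, K9}: 36 + 45 = 81
  … (15 splits in total)
Best: vehicle 1 DC → X8 → DC = 10; vehicle 2 DC → M7 → Z7 → K9 → M6 → DC = 62; combined 72.

Minimum combined distance: 72.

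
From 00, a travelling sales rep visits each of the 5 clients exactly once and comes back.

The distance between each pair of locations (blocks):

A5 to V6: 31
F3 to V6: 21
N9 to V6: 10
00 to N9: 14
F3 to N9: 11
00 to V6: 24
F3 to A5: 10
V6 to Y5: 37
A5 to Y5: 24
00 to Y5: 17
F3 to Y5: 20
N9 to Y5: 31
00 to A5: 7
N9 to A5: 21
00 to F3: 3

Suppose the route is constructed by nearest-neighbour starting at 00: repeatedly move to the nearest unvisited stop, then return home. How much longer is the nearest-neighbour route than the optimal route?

Excess over optimum: 6 blocks.

00: F3=3, A5=7, N9=14, Y5=17, V6=24 ⇒ F3
F3: A5=10, N9=11, Y5=20, V6=21 ⇒ A5
A5: N9=21, Y5=24, V6=31 ⇒ N9
N9: V6=10, Y5=31 ⇒ V6
V6: Y5=37 ⇒ Y5
NN route 00 → F3 → A5 → N9 → V6 → Y5 → 00 costs 98.
Optimal: 00 → F3 → N9 → V6 → Y5 → A5 → 00 costs 92 (by enumerating all 60 distinct tours).
Excess = 98 − 92 = 6.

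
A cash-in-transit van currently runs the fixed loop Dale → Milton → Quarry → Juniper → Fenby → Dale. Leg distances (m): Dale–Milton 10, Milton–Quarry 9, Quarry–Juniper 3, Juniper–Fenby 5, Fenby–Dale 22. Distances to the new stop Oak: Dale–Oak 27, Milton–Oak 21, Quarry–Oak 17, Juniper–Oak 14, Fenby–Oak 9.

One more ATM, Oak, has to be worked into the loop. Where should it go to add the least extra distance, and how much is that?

+14 m — insert Oak between Fenby and Dale.

Insertion cost between consecutive stops i–j is d(i,Oak) + d(Oak,j) − d(i,j):
  between Dale and Milton: 27 + 21 − 10 = 38
  between Milton and Quarry: 21 + 17 − 9 = 29
  between Quarry and Juniper: 17 + 14 − 3 = 28
  between Juniper and Fenby: 14 + 9 − 5 = 18
  between Fenby and Dale: 9 + 27 − 22 = 14
Cheapest insertion is between Fenby and Dale, adding 14.
New total = 49 + 14 = 63.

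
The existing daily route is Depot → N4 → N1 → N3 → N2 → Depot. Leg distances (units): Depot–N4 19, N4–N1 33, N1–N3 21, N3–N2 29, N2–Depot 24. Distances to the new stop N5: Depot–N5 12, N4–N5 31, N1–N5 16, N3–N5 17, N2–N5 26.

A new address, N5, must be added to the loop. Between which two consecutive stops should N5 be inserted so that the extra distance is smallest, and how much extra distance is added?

Minimum extra distance: 12, inserting N5 between N1 and N3.

Insertion cost between consecutive stops i–j is d(i,N5) + d(N5,j) − d(i,j):
  between Depot and N4: 12 + 31 − 19 = 24
  between N4 and N1: 31 + 16 − 33 = 14
  between N1 and N3: 16 + 17 − 21 = 12
  between N3 and N2: 17 + 26 − 29 = 14
  between N2 and Depot: 26 + 12 − 24 = 14
Cheapest insertion is between N1 and N3, adding 12.
New total = 126 + 12 = 138.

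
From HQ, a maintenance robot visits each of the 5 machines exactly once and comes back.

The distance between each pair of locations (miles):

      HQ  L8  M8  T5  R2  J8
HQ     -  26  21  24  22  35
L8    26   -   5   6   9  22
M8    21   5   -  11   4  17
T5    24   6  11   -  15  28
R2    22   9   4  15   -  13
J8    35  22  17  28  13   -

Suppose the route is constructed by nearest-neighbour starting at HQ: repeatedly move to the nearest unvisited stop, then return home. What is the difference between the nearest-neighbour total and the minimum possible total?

From HQ: M8=21, R2=22, T5=24, L8=26, J8=35 → choose M8 (21).
From M8: R2=4, L8=5, T5=11, J8=17 → choose R2 (4).
From R2: L8=9, J8=13, T5=15 → choose L8 (9).
From L8: T5=6, J8=22 → choose T5 (6).
From T5: J8=28 → choose J8 (28).
NN route HQ → M8 → R2 → L8 → T5 → J8 → HQ costs 103.
Optimal: HQ → T5 → L8 → M8 → R2 → J8 → HQ costs 87 (by enumerating all 60 distinct tours).
Excess = 103 − 87 = 16.

The nearest-neighbour route is 16 miles longer than optimal.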